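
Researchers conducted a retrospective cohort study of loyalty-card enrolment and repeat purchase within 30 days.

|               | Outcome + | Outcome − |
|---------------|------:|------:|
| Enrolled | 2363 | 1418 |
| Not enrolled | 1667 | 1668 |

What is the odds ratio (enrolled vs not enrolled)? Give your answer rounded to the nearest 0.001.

1.667

Cells: a = 2363, b = 1418, c = 1667, d = 1668.
OR = (a·d)/(b·c) = (2363 × 1668) / (1418 × 1667) = 3941484 / 2363806 = 1.66743
The odds of repeat purchase within 30 days are about 1.67 times as high in the enrolled group.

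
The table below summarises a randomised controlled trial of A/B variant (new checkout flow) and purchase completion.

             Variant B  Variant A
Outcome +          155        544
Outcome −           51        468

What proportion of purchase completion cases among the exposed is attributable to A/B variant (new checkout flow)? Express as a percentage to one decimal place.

Reading the table with exposure as columns: a = 155 (Variant B, case), b = 51 (Variant B, non-case), c = 544 (Variant A, case), d = 468.
Risk in exposed = 155/206 = 0.75243; risk in unexposed = 544/1012 = 0.53755.
RR = 0.75243/0.53755 = 1.39974
AR% = (RR − 1)/RR × 100 = (1.39974 − 1)/1.39974 × 100 = 28.5579%

28.6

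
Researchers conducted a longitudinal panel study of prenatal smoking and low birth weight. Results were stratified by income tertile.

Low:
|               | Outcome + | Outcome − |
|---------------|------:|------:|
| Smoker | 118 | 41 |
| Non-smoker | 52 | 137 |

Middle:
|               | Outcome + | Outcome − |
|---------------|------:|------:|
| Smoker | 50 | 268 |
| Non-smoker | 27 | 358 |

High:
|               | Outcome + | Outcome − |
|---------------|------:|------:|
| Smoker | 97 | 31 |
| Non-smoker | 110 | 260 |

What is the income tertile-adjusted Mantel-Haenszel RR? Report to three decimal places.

2.546

RR_MH = Σ(aᵢ·n₀ᵢ/nᵢ) / Σ(cᵢ·n₁ᵢ/nᵢ), with n₁ᵢ = aᵢ+bᵢ (exposed), n₀ᵢ = cᵢ+dᵢ (unexposed), nᵢ = n₁ᵢ+n₀ᵢ.
Stratum 1 (Low): n₁ = 159, n₀ = 189, n = 348; a·n₀/n = 118·189/348 = 64.0862; c·n₁/n = 52·159/348 = 23.7586
Stratum 2 (Middle): n₁ = 318, n₀ = 385, n = 703; a·n₀/n = 50·385/703 = 27.3826; c·n₁/n = 27·318/703 = 12.2134
Stratum 3 (High): n₁ = 128, n₀ = 370, n = 498; a·n₀/n = 97·370/498 = 72.0683; c·n₁/n = 110·128/498 = 28.2731
RR_MH = (64.0862 + 27.3826 + 72.0683) / (23.7586 + 12.2134 + 28.2731) = 163.5371 / 64.2451 = 2.54552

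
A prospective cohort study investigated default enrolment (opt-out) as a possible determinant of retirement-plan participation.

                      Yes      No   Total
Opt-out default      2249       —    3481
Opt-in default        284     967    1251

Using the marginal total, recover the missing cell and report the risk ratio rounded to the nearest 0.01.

The missing cell is in the exposed row: 3481 − 2249 = 1232.
So a = 2249, b = 1232, c = 284, d = 967.
RR = [a/(a+b)] / [c/(c+d)] = (2249/3481) / (284/1251) = 0.64608/0.22702 = 2.84593

2.85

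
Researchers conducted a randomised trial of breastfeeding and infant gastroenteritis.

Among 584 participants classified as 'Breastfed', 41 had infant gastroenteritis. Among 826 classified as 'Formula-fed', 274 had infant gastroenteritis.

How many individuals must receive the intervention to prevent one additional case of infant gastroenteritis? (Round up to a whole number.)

4

Risk in treated group = 41/584 = 0.07021; risk in control = 274/826 = 0.33172.
Absolute risk reduction = 0.33172 − 0.07021 = 0.26151
NNT = 1 / ARR = 1 / 0.26151 = 3.824 → round up → 4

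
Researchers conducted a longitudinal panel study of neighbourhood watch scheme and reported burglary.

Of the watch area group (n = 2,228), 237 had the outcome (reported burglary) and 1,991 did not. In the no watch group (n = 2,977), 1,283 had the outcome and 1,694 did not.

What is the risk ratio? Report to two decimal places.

0.25

From the description: a = 237, b = 1991, c = 1283, d = 1694.
Risk in exposed = 237/2228 = 0.10637; risk in unexposed = 1283/2977 = 0.43097.
RR = 0.10637 / 0.43097 = 0.24682
The risk is 75% lower among the exposed than among the unexposed.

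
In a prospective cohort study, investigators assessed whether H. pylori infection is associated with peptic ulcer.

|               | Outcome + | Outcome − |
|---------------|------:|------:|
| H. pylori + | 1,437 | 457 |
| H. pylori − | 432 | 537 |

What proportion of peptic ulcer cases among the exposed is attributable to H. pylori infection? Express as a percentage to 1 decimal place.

41.2

Cells: a = 1437, b = 457, c = 432, d = 537.
Risk in exposed = 1437/1894 = 0.75871; risk in unexposed = 432/969 = 0.44582.
RR = 0.75871/0.44582 = 1.70183
AR% = (RR − 1)/RR × 100 = (1.70183 − 1)/1.70183 × 100 = 41.2398%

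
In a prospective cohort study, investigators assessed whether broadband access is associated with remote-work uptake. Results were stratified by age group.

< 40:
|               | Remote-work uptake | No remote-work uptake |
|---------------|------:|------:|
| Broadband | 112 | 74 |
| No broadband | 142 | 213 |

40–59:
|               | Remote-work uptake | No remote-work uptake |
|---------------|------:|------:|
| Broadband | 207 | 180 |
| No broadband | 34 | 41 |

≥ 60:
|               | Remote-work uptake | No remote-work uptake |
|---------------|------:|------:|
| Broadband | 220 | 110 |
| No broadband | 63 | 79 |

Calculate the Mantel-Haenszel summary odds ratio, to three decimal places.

OR_MH = Σ(aᵢdᵢ/nᵢ) / Σ(bᵢcᵢ/nᵢ), where nᵢ is the stratum total.
Stratum 1 (< 40): n = 541; a·d/n = 112·213/541 = 44.0961; b·c/n = 74·142/541 = 19.4233
Stratum 2 (40–59): n = 462; a·d/n = 207·41/462 = 18.3701; b·c/n = 180·34/462 = 13.2468
Stratum 3 (≥ 60): n = 472; a·d/n = 220·79/472 = 36.8220; b·c/n = 110·63/472 = 14.6822
OR_MH = (44.0961 + 18.3701 + 36.8220) / (19.4233 + 13.2468 + 14.6822) = 99.2883 / 47.3522 = 2.09680

2.097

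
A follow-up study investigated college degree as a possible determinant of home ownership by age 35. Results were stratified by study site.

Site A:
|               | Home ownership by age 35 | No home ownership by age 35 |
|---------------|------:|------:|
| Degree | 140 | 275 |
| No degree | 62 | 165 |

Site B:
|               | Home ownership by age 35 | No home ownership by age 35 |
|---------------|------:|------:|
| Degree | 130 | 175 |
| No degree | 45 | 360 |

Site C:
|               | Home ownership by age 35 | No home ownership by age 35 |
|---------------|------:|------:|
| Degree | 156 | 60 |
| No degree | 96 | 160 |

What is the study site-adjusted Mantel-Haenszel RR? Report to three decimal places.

2.015

RR_MH = Σ(aᵢ·n₀ᵢ/nᵢ) / Σ(cᵢ·n₁ᵢ/nᵢ), with n₁ᵢ = aᵢ+bᵢ (exposed), n₀ᵢ = cᵢ+dᵢ (unexposed), nᵢ = n₁ᵢ+n₀ᵢ.
Stratum 1 (Site A): n₁ = 415, n₀ = 227, n = 642; a·n₀/n = 140·227/642 = 49.5016; c·n₁/n = 62·415/642 = 40.0779
Stratum 2 (Site B): n₁ = 305, n₀ = 405, n = 710; a·n₀/n = 130·405/710 = 74.1549; c·n₁/n = 45·305/710 = 19.3310
Stratum 3 (Site C): n₁ = 216, n₀ = 256, n = 472; a·n₀/n = 156·256/472 = 84.6102; c·n₁/n = 96·216/472 = 43.9322
RR_MH = (49.5016 + 74.1549 + 84.6102) / (40.0779 + 19.3310 + 43.9322) = 208.2667 / 103.3411 = 2.01533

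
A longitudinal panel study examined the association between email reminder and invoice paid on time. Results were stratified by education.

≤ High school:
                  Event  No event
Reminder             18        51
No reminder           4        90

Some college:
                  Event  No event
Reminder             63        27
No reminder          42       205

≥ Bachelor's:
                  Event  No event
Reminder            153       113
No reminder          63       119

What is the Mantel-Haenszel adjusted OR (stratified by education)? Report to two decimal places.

OR_MH = Σ(aᵢdᵢ/nᵢ) / Σ(bᵢcᵢ/nᵢ), where nᵢ is the stratum total.
Stratum 1 (≤ High school): n = 163; a·d/n = 18·90/163 = 9.9387; b·c/n = 51·4/163 = 1.2515
Stratum 2 (Some college): n = 337; a·d/n = 63·205/337 = 38.3234; b·c/n = 27·42/337 = 3.3650
Stratum 3 (≥ Bachelor's): n = 448; a·d/n = 153·119/448 = 40.6406; b·c/n = 113·63/448 = 15.8906
OR_MH = (9.9387 + 38.3234 + 40.6406) / (1.2515 + 3.3650 + 15.8906) = 88.9027 / 20.5071 = 4.33521

4.34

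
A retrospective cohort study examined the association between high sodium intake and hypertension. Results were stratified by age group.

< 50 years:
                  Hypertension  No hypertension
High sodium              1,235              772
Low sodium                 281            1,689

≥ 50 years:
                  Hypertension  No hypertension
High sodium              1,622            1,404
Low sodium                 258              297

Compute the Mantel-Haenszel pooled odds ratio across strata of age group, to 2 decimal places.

4.23

OR_MH = Σ(aᵢdᵢ/nᵢ) / Σ(bᵢcᵢ/nᵢ), where nᵢ is the stratum total.
Stratum 1 (< 50 years): n = 3977; a·d/n = 1235·1689/3977 = 524.4946; b·c/n = 772·281/3977 = 54.5466
Stratum 2 (≥ 50 years): n = 3581; a·d/n = 1622·297/3581 = 134.5250; b·c/n = 1404·258/3581 = 101.1539
OR_MH = (524.4946 + 134.5250) / (54.5466 + 101.1539) = 659.0196 / 155.7005 = 4.23261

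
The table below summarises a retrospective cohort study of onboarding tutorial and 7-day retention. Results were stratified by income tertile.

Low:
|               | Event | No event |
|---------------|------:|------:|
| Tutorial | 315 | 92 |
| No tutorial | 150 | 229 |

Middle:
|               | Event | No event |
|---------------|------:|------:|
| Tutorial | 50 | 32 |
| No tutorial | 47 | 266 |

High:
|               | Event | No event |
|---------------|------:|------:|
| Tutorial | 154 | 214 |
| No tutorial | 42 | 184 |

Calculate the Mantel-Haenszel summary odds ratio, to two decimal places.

4.74

OR_MH = Σ(aᵢdᵢ/nᵢ) / Σ(bᵢcᵢ/nᵢ), where nᵢ is the stratum total.
Stratum 1 (Low): n = 786; a·d/n = 315·229/786 = 91.7748; b·c/n = 92·150/786 = 17.5573
Stratum 2 (Middle): n = 395; a·d/n = 50·266/395 = 33.6709; b·c/n = 32·47/395 = 3.8076
Stratum 3 (High): n = 594; a·d/n = 154·184/594 = 47.7037; b·c/n = 214·42/594 = 15.1313
OR_MH = (91.7748 + 33.6709 + 47.7037) / (17.5573 + 3.8076 + 15.1313) = 173.1494 / 36.4962 = 4.74432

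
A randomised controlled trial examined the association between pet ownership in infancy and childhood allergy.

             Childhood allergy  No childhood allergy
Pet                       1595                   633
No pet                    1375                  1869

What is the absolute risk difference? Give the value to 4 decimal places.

0.2920

Cells: a = 1595, b = 633, c = 1375, d = 1869.
Risk in exposed = 1595/2228 = 0.715889; risk in unexposed = 1375/3244 = 0.423859.
Risk difference = 0.715889 − 0.423859 = 0.292029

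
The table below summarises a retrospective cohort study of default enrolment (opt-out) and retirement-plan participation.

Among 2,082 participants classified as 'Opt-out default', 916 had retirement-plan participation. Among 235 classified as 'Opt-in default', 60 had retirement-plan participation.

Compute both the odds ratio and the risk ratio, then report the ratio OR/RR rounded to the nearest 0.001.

1.330

From the description: a = 916, b = 1166, c = 60, d = 175.
OR = (916·175)/(1166·60) = 160300/69960 = 2.29131
Risk in exposed = 916/2082 = 0.43996; risk in unexposed = 60/235 = 0.25532; RR = 1.72318
OR/RR = 2.29131 / 1.72318 = 1.32970
The outcome is not rare, so the OR lies further from 1 than the RR.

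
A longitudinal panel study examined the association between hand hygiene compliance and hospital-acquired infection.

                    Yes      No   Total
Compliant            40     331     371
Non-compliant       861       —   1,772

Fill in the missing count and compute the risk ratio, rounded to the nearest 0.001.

The missing cell is in the unexposed row: 1772 − 861 = 911.
So a = 40, b = 331, c = 861, d = 911.
RR = [a/(a+b)] / [c/(c+d)] = (40/371) / (861/1772) = 0.10782/0.48589 = 0.22189

0.222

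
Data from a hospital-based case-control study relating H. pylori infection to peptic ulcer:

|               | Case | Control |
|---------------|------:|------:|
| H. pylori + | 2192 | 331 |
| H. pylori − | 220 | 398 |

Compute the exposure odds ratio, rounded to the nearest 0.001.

Cells: a = 2192, b = 331, c = 220, d = 398.
OR = (a·d)/(b·c) = (2192 × 398) / (331 × 220) = 872416 / 72820 = 11.98044
The odds of peptic ulcer are about 11.98 times as high in the h. pylori + group.

11.980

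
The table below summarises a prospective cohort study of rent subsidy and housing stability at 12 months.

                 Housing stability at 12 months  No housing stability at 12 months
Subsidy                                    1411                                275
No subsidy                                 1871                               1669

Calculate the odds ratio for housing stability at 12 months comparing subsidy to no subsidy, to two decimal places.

Cells: a = 1411, b = 275, c = 1871, d = 1669.
OR = (a·d)/(b·c) = (1411 × 1669) / (275 × 1871) = 2354959 / 514525 = 4.57696
The odds of housing stability at 12 months are about 4.58 times as high in the subsidy group.

4.58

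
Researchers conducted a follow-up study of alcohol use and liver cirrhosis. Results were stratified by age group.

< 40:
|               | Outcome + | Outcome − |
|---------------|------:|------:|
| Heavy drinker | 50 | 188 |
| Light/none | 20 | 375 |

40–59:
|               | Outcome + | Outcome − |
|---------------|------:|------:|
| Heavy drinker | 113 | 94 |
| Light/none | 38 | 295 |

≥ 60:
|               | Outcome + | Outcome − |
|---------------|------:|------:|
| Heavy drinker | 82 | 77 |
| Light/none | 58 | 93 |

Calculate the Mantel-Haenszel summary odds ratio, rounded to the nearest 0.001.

4.301

OR_MH = Σ(aᵢdᵢ/nᵢ) / Σ(bᵢcᵢ/nᵢ), where nᵢ is the stratum total.
Stratum 1 (< 40): n = 633; a·d/n = 50·375/633 = 29.6209; b·c/n = 188·20/633 = 5.9400
Stratum 2 (40–59): n = 540; a·d/n = 113·295/540 = 61.7315; b·c/n = 94·38/540 = 6.6148
Stratum 3 (≥ 60): n = 310; a·d/n = 82·93/310 = 24.6000; b·c/n = 77·58/310 = 14.4065
OR_MH = (29.6209 + 61.7315 + 24.6000) / (5.9400 + 6.6148 + 14.4065) = 115.9523 / 26.9612 = 4.30071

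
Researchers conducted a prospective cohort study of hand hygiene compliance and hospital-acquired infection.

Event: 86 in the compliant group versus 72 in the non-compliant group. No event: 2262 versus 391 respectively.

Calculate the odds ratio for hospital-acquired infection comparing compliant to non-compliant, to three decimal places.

0.206

From the description: a = 86, b = 2262, c = 72, d = 391.
OR = (a·d)/(b·c) = (86 × 391) / (2262 × 72) = 33626 / 162864 = 0.20647
Exposure is associated with lower odds of hospital-acquired infection (OR = 0.21 < 1).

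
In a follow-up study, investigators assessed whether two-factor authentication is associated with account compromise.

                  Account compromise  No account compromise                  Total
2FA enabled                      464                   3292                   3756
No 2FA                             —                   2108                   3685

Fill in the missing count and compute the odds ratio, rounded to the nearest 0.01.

0.19

The missing cell is in the unexposed row: 3685 − 2108 = 1577.
So a = 464, b = 3292, c = 1577, d = 2108.
OR = (a·d)/(b·c) = (464 × 2108) / (3292 × 1577) = 978112 / 5191484 = 0.18841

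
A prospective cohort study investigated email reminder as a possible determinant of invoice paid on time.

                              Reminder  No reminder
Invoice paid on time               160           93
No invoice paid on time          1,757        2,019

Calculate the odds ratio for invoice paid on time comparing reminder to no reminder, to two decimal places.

Reading the table with exposure as columns: a = 160 (Reminder, case), b = 1757 (Reminder, non-case), c = 93 (No reminder, case), d = 2019.
OR = (a·d)/(b·c) = (160 × 2019) / (1757 × 93) = 323040 / 163401 = 1.97698
The odds of invoice paid on time are about 1.98 times as high in the reminder group.

1.98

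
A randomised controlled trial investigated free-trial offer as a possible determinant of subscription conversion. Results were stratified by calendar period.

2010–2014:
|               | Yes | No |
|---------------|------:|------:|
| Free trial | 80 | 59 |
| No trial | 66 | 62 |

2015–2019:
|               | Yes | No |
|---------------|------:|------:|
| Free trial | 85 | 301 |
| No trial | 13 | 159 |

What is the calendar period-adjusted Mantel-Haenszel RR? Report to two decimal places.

1.49

RR_MH = Σ(aᵢ·n₀ᵢ/nᵢ) / Σ(cᵢ·n₁ᵢ/nᵢ), with n₁ᵢ = aᵢ+bᵢ (exposed), n₀ᵢ = cᵢ+dᵢ (unexposed), nᵢ = n₁ᵢ+n₀ᵢ.
Stratum 1 (2010–2014): n₁ = 139, n₀ = 128, n = 267; a·n₀/n = 80·128/267 = 38.3521; c·n₁/n = 66·139/267 = 34.3596
Stratum 2 (2015–2019): n₁ = 386, n₀ = 172, n = 558; a·n₀/n = 85·172/558 = 26.2007; c·n₁/n = 13·386/558 = 8.9928
RR_MH = (38.3521 + 26.2007) / (34.3596 + 8.9928) = 64.5528 / 43.3524 = 1.48902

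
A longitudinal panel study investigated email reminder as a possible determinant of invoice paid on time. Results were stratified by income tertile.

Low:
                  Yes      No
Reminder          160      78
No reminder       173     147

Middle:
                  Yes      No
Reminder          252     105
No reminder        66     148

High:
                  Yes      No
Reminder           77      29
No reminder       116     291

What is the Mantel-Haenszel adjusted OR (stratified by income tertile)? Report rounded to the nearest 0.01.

OR_MH = Σ(aᵢdᵢ/nᵢ) / Σ(bᵢcᵢ/nᵢ), where nᵢ is the stratum total.
Stratum 1 (Low): n = 558; a·d/n = 160·147/558 = 42.1505; b·c/n = 78·173/558 = 24.1828
Stratum 2 (Middle): n = 571; a·d/n = 252·148/571 = 65.3170; b·c/n = 105·66/571 = 12.1366
Stratum 3 (High): n = 513; a·d/n = 77·291/513 = 43.6784; b·c/n = 29·116/513 = 6.5575
OR_MH = (42.1505 + 65.3170 + 43.6784) / (24.1828 + 12.1366 + 6.5575) = 151.1459 / 42.8769 = 3.52511

3.53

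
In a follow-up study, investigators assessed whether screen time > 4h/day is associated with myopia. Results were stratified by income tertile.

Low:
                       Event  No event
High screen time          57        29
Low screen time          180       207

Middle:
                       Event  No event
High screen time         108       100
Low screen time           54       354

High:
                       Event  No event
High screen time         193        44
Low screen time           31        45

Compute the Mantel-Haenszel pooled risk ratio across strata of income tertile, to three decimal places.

2.217

RR_MH = Σ(aᵢ·n₀ᵢ/nᵢ) / Σ(cᵢ·n₁ᵢ/nᵢ), with n₁ᵢ = aᵢ+bᵢ (exposed), n₀ᵢ = cᵢ+dᵢ (unexposed), nᵢ = n₁ᵢ+n₀ᵢ.
Stratum 1 (Low): n₁ = 86, n₀ = 387, n = 473; a·n₀/n = 57·387/473 = 46.6364; c·n₁/n = 180·86/473 = 32.7273
Stratum 2 (Middle): n₁ = 208, n₀ = 408, n = 616; a·n₀/n = 108·408/616 = 71.5325; c·n₁/n = 54·208/616 = 18.2338
Stratum 3 (High): n₁ = 237, n₀ = 76, n = 313; a·n₀/n = 193·76/313 = 46.8626; c·n₁/n = 31·237/313 = 23.4728
RR_MH = (46.6364 + 71.5325 + 46.8626) / (32.7273 + 18.2338 + 23.4728) = 165.0315 / 74.4339 = 2.21715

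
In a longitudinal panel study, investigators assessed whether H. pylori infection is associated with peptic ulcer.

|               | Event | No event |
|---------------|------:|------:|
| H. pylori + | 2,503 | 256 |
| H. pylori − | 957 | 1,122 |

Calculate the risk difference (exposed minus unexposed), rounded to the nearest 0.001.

Cells: a = 2503, b = 256, c = 957, d = 1122.
Risk in exposed = 2503/2759 = 0.907213; risk in unexposed = 957/2079 = 0.460317.
Risk difference = 0.907213 − 0.460317 = 0.446895

0.447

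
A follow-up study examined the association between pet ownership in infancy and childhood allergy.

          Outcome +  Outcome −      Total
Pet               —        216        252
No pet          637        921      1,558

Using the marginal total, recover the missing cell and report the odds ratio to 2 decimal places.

The missing cell is in the exposed row: 252 − 216 = 36.
So a = 36, b = 216, c = 637, d = 921.
OR = (a·d)/(b·c) = (36 × 921) / (216 × 637) = 33156 / 137592 = 0.24097

0.24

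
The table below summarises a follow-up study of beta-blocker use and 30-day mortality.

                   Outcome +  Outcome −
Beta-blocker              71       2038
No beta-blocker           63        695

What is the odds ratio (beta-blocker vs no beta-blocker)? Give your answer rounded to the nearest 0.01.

0.38

Cells: a = 71, b = 2038, c = 63, d = 695.
OR = (a·d)/(b·c) = (71 × 695) / (2038 × 63) = 49345 / 128394 = 0.38432
Exposure is associated with lower odds of 30-day mortality (OR = 0.38 < 1).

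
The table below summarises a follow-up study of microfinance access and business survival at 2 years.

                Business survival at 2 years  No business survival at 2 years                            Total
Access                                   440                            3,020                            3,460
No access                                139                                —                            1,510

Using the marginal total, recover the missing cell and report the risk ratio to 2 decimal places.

The missing cell is in the unexposed row: 1510 − 139 = 1371.
So a = 440, b = 3020, c = 139, d = 1371.
RR = [a/(a+b)] / [c/(c+d)] = (440/3460) / (139/1510) = 0.12717/0.09205 = 1.38146

1.38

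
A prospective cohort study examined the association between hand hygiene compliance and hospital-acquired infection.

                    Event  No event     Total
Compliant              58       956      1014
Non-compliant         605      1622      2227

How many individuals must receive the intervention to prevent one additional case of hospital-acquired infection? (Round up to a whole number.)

5

Risk in treated group = 58/1014 = 0.05720; risk in control = 605/2227 = 0.27167.
Absolute risk reduction = 0.27167 − 0.05720 = 0.21447
NNT = 1 / ARR = 1 / 0.21447 = 4.663 → round up → 5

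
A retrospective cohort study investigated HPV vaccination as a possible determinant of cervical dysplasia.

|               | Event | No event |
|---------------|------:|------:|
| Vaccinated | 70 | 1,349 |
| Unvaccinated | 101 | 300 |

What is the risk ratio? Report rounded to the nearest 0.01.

0.20

Cells: a = 70, b = 1349, c = 101, d = 300.
Risk in exposed = 70/1419 = 0.04933; risk in unexposed = 101/401 = 0.25187.
RR = 0.04933 / 0.25187 = 0.19586
The risk is 80% lower among the exposed than among the unexposed.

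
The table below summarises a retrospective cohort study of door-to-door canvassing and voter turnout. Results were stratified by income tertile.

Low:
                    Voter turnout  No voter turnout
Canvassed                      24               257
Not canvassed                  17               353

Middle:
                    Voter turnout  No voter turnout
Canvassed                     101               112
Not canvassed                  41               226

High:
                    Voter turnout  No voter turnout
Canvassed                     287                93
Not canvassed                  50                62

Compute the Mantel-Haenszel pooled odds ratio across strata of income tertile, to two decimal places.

OR_MH = Σ(aᵢdᵢ/nᵢ) / Σ(bᵢcᵢ/nᵢ), where nᵢ is the stratum total.
Stratum 1 (Low): n = 651; a·d/n = 24·353/651 = 13.0138; b·c/n = 257·17/651 = 6.7112
Stratum 2 (Middle): n = 480; a·d/n = 101·226/480 = 47.5542; b·c/n = 112·41/480 = 9.5667
Stratum 3 (High): n = 492; a·d/n = 287·62/492 = 36.1667; b·c/n = 93·50/492 = 9.4512
OR_MH = (13.0138 + 47.5542 + 36.1667) / (6.7112 + 9.5667 + 9.4512) = 96.7347 / 25.7291 = 3.75974

3.76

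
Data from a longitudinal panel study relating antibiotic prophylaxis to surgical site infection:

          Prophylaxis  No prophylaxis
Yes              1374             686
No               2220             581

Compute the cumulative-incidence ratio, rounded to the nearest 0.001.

Reading the table with exposure as columns: a = 1374 (Prophylaxis, case), b = 2220 (Prophylaxis, non-case), c = 686 (No prophylaxis, case), d = 581.
Risk in exposed = 1374/3594 = 0.38230; risk in unexposed = 686/1267 = 0.54144.
RR = 0.38230 / 0.54144 = 0.70609
The risk is 29% lower among the exposed than among the unexposed.

0.706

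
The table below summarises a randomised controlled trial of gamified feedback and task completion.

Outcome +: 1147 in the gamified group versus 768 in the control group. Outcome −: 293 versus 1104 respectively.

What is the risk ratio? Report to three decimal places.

1.942

From the description: a = 1147, b = 293, c = 768, d = 1104.
Risk in exposed = 1147/1440 = 0.79653; risk in unexposed = 768/1872 = 0.41026.
RR = 0.79653 / 0.41026 = 1.94154
The risk among the exposed is 1.94 times that among the unexposed.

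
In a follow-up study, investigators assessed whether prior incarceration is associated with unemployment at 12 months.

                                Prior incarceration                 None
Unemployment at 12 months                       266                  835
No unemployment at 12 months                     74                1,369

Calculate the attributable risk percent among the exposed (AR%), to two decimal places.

Reading the table with exposure as columns: a = 266 (Prior incarceration, case), b = 74 (Prior incarceration, non-case), c = 835 (None, case), d = 1369.
Risk in exposed = 266/340 = 0.78235; risk in unexposed = 835/2204 = 0.37886.
RR = 0.78235/0.37886 = 2.06504
AR% = (RR − 1)/RR × 100 = (2.06504 − 1)/2.06504 × 100 = 51.5747%

51.57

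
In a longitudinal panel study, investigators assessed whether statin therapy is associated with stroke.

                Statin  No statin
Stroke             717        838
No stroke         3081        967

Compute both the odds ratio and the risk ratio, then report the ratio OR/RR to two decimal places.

Reading the table with exposure as columns: a = 717 (Statin, case), b = 3081 (Statin, non-case), c = 838 (No statin, case), d = 967.
OR = (717·967)/(3081·838) = 693339/2581878 = 0.26854
Risk in exposed = 717/3798 = 0.18878; risk in unexposed = 838/1805 = 0.46427; RR = 0.40663
OR/RR = 0.26854 / 0.40663 = 0.66041
The outcome is not rare, so the OR lies further from 1 than the RR.

0.66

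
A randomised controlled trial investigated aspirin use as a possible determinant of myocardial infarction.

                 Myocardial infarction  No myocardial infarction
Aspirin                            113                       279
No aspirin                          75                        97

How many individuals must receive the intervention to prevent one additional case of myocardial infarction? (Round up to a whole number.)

7

Risk in treated group = 113/392 = 0.28827; risk in control = 75/172 = 0.43605.
Absolute risk reduction = 0.43605 − 0.28827 = 0.14778
NNT = 1 / ARR = 1 / 0.14778 = 6.767 → round up → 7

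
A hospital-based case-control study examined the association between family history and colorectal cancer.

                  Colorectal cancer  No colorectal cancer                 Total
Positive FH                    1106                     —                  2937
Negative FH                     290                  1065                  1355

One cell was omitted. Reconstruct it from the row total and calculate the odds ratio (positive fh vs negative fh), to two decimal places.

The missing cell is in the exposed row: 2937 − 1106 = 1831.
So a = 1106, b = 1831, c = 290, d = 1065.
OR = (a·d)/(b·c) = (1106 × 1065) / (1831 × 290) = 1177890 / 530990 = 2.21829

2.22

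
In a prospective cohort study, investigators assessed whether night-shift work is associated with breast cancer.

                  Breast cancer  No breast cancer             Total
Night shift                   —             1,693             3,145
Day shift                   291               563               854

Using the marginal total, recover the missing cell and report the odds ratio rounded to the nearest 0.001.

1.659

The missing cell is in the exposed row: 3145 − 1693 = 1452.
So a = 1452, b = 1693, c = 291, d = 563.
OR = (a·d)/(b·c) = (1452 × 563) / (1693 × 291) = 817476 / 492663 = 1.65930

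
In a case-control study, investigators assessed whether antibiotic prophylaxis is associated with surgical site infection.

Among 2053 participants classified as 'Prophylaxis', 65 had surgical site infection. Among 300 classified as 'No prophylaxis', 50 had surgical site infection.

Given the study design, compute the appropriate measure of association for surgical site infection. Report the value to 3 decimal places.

0.163

From the description: a = 65, b = 1988, c = 50, d = 250.
This is a case-control study: participants were sampled on outcome status, so risks in the source population cannot be estimated directly — relative risk is not valid here. The odds ratio is the appropriate measure.
OR = (a·d)/(b·c) = (65 × 250) / (1988 × 50) = 16250 / 99400 = 0.16348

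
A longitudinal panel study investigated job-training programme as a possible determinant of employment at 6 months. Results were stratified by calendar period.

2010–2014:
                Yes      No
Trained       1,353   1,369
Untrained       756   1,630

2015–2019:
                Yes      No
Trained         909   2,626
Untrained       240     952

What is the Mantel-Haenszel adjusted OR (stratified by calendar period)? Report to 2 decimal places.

OR_MH = Σ(aᵢdᵢ/nᵢ) / Σ(bᵢcᵢ/nᵢ), where nᵢ is the stratum total.
Stratum 1 (2010–2014): n = 5108; a·d/n = 1353·1630/5108 = 431.7522; b·c/n = 1369·756/5108 = 202.6163
Stratum 2 (2015–2019): n = 4727; a·d/n = 909·952/4727 = 183.0692; b·c/n = 2626·240/4727 = 133.3277
OR_MH = (431.7522 + 183.0692) / (202.6163 + 133.3277) = 614.8213 / 335.9440 = 1.83013

1.83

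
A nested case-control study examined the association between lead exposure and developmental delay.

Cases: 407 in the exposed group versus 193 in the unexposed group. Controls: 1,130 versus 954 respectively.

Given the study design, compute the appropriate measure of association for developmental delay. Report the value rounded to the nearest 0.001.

1.780

From the description: a = 407, b = 1130, c = 193, d = 954.
This is a nested case-control study: participants were sampled on outcome status, so risks in the source population cannot be estimated directly — relative risk is not valid here. The odds ratio is the appropriate measure.
OR = (a·d)/(b·c) = (407 × 954) / (1130 × 193) = 388278 / 218090 = 1.78036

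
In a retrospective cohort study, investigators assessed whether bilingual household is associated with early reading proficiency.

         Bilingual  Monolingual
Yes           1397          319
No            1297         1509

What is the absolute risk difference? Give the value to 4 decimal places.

Reading the table with exposure as columns: a = 1397 (Bilingual, case), b = 1297 (Bilingual, non-case), c = 319 (Monolingual, case), d = 1509.
Risk in exposed = 1397/2694 = 0.518560; risk in unexposed = 319/1828 = 0.174508.
Risk difference = 0.518560 − 0.174508 = 0.344052

0.3441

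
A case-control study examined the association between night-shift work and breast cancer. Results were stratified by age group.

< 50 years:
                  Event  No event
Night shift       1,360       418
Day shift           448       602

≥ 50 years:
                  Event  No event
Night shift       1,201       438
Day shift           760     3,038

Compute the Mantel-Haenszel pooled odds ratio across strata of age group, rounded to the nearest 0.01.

OR_MH = Σ(aᵢdᵢ/nᵢ) / Σ(bᵢcᵢ/nᵢ), where nᵢ is the stratum total.
Stratum 1 (< 50 years): n = 2828; a·d/n = 1360·602/2828 = 289.5050; b·c/n = 418·448/2828 = 66.2178
Stratum 2 (≥ 50 years): n = 5437; a·d/n = 1201·3038/5437 = 671.0756; b·c/n = 438·760/5437 = 61.2249
OR_MH = (289.5050 + 671.0756) / (66.2178 + 61.2249) = 960.5805 / 127.4428 = 7.53735

7.54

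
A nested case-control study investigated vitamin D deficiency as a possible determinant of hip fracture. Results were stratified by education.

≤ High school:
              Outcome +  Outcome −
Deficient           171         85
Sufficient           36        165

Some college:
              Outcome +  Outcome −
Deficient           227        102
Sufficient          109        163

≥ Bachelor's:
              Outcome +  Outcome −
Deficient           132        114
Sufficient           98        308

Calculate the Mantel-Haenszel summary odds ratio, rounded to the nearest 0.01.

4.39

OR_MH = Σ(aᵢdᵢ/nᵢ) / Σ(bᵢcᵢ/nᵢ), where nᵢ is the stratum total.
Stratum 1 (≤ High school): n = 457; a·d/n = 171·165/457 = 61.7396; b·c/n = 85·36/457 = 6.6958
Stratum 2 (Some college): n = 601; a·d/n = 227·163/601 = 61.5657; b·c/n = 102·109/601 = 18.4992
Stratum 3 (≥ Bachelor's): n = 652; a·d/n = 132·308/652 = 62.3558; b·c/n = 114·98/652 = 17.1350
OR_MH = (61.7396 + 61.5657 + 62.3558) / (6.6958 + 18.4992 + 17.1350) = 185.6612 / 42.3300 = 4.38604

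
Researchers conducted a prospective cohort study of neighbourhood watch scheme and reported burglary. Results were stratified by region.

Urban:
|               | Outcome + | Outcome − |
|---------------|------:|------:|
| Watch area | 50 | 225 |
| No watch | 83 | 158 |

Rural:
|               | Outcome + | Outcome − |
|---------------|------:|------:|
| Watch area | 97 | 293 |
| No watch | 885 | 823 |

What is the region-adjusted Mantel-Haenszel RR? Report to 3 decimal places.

RR_MH = Σ(aᵢ·n₀ᵢ/nᵢ) / Σ(cᵢ·n₁ᵢ/nᵢ), with n₁ᵢ = aᵢ+bᵢ (exposed), n₀ᵢ = cᵢ+dᵢ (unexposed), nᵢ = n₁ᵢ+n₀ᵢ.
Stratum 1 (Urban): n₁ = 275, n₀ = 241, n = 516; a·n₀/n = 50·241/516 = 23.3527; c·n₁/n = 83·275/516 = 44.2345
Stratum 2 (Rural): n₁ = 390, n₀ = 1708, n = 2098; a·n₀/n = 97·1708/2098 = 78.9685; c·n₁/n = 885·390/2098 = 164.5138
RR_MH = (23.3527 + 78.9685) / (44.2345 + 164.5138) = 102.3213 / 208.7483 = 0.49017

0.490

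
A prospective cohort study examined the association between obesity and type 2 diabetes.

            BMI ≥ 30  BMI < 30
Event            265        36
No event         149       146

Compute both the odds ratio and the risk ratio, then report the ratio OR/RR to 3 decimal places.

2.229

Reading the table with exposure as columns: a = 265 (BMI ≥ 30, case), b = 149 (BMI ≥ 30, non-case), c = 36 (BMI < 30, case), d = 146.
OR = (265·146)/(149·36) = 38690/5364 = 7.21290
Risk in exposed = 265/414 = 0.64010; risk in unexposed = 36/182 = 0.19780; RR = 3.23604
OR/RR = 7.21290 / 3.23604 = 2.22893
The outcome is not rare, so the OR lies further from 1 than the RR.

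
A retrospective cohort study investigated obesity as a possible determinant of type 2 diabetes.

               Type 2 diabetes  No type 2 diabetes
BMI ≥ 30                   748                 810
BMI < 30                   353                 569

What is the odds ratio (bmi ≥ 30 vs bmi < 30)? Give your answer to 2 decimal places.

1.49

Cells: a = 748, b = 810, c = 353, d = 569.
OR = (a·d)/(b·c) = (748 × 569) / (810 × 353) = 425612 / 285930 = 1.48852
The odds of type 2 diabetes are about 1.49 times as high in the bmi ≥ 30 group.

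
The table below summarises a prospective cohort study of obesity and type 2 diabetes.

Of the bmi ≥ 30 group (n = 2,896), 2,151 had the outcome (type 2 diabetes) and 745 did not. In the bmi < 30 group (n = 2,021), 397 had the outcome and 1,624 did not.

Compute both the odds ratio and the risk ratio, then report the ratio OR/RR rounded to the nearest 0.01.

3.12

From the description: a = 2151, b = 745, c = 397, d = 1624.
OR = (2151·1624)/(745·397) = 3493224/295765 = 11.81081
Risk in exposed = 2151/2896 = 0.74275; risk in unexposed = 397/2021 = 0.19644; RR = 3.78110
OR/RR = 11.81081 / 3.78110 = 3.12365
The outcome is not rare, so the OR lies further from 1 than the RR.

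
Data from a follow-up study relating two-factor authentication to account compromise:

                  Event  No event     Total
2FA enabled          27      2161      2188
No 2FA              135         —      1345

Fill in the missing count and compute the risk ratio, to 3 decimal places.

0.123

The missing cell is in the unexposed row: 1345 − 135 = 1210.
So a = 27, b = 2161, c = 135, d = 1210.
RR = [a/(a+b)] / [c/(c+d)] = (27/2188) / (135/1345) = 0.01234/0.10037 = 0.12294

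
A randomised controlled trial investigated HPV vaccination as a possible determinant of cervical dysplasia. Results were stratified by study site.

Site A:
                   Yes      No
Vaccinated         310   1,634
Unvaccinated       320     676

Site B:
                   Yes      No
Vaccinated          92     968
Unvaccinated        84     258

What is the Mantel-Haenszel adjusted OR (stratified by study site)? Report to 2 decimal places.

OR_MH = Σ(aᵢdᵢ/nᵢ) / Σ(bᵢcᵢ/nᵢ), where nᵢ is the stratum total.
Stratum 1 (Site A): n = 2940; a·d/n = 310·676/2940 = 71.2789; b·c/n = 1634·320/2940 = 177.8503
Stratum 2 (Site B): n = 1402; a·d/n = 92·258/1402 = 16.9301; b·c/n = 968·84/1402 = 57.9971
OR_MH = (71.2789 + 16.9301) / (177.8503 + 57.9971) = 88.2090 / 235.8475 = 0.37401

0.37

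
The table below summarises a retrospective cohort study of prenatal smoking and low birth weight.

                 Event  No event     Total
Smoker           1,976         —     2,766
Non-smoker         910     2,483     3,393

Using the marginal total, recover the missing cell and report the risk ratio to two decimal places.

2.66

The missing cell is in the exposed row: 2766 − 1976 = 790.
So a = 1976, b = 790, c = 910, d = 2483.
RR = [a/(a+b)] / [c/(c+d)] = (1976/2766) / (910/3393) = 0.71439/0.26820 = 2.66365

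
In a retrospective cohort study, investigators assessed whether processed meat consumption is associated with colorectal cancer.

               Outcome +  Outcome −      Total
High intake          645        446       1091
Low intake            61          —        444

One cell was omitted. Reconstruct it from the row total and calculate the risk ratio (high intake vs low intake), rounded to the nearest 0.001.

The missing cell is in the unexposed row: 444 − 61 = 383.
So a = 645, b = 446, c = 61, d = 383.
RR = [a/(a+b)] / [c/(c+d)] = (645/1091) / (61/444) = 0.59120/0.13739 = 4.30317

4.303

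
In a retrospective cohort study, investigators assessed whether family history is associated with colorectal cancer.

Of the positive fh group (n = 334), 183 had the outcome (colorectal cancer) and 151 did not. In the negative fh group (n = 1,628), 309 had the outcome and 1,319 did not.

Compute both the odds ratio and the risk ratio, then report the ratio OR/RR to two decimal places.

From the description: a = 183, b = 151, c = 309, d = 1319.
OR = (183·1319)/(151·309) = 241377/46659 = 5.17321
Risk in exposed = 183/334 = 0.54790; risk in unexposed = 309/1628 = 0.18980; RR = 2.88669
OR/RR = 5.17321 / 2.88669 = 1.79209
The outcome is not rare, so the OR lies further from 1 than the RR.

1.79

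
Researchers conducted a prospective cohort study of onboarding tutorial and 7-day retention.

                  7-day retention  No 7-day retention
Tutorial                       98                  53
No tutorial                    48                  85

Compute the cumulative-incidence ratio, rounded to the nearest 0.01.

1.80

Cells: a = 98, b = 53, c = 48, d = 85.
Risk in exposed = 98/151 = 0.64901; risk in unexposed = 48/133 = 0.36090.
RR = 0.64901 / 0.36090 = 1.79829
The risk among the exposed is 1.80 times that among the unexposed.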